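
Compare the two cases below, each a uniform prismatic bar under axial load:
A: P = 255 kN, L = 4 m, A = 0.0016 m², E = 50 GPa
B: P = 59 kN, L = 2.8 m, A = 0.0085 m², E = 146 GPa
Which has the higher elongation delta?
Model: a uniform prismatic bar under axial load, so delta = (P·L) / (A·E) (SI units).
  A: delta = (255000 × 4) / (0.0016 × (5 × 10¹⁰)) = 0.01275 m = 12.75 mm
  B: delta = (59000 × 2.8) / (0.0085 × (1.46 × 10¹¹)) = 0.0001331 m = 0.1331 mm
12.75 mm > 0.1331 mm, so A is larger.
Final answer: A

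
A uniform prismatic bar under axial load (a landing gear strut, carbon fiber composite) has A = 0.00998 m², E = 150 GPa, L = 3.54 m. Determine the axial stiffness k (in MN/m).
Model: a uniform prismatic bar under axial load, so k = (A·E) / L.
Convert to SI units:
  E = 150 GPa = 1.5 × 10¹¹ Pa
Substitute:
  k = (0.00998 × (1.5 × 10¹¹)) / 3.54
  k = 4.229 × 10⁸ N/m
Convert: k = 4.229 × 10⁸ N/m = 422.9 MN/m
Final answer: k = 422.9 MN/m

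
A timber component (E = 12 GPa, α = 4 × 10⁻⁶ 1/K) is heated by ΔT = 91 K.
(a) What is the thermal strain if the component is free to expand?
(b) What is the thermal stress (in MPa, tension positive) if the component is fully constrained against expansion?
(a) Free thermal strain ε_th = α·ΔT = (4 × 10⁻⁶) × 91 = 0.000364
(b) Fully constrained, the expansion is suppressed, so σ = -E·α·ΔT. Convert E = 12 GPa = 1.2 × 10¹⁰ Pa.
  σ = -(1.2 × 10¹⁰) × (4 × 10⁻⁶) × 91 = -4.368 × 10⁶ Pa = -4.368 MPa (compressive)
Final answer: (a) ε_th = 0.000364, (b) σ = -4.368 MPa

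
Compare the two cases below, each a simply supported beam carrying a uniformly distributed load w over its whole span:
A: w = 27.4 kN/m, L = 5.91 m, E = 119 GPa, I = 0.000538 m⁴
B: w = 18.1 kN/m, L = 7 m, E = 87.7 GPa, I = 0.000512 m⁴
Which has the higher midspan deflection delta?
Model: a simply supported beam carrying a uniformly distributed load w over its whole span, so delta = (5·w·L^4) / (384·E·I) (SI units).
  A: delta = (5 × 27400 × 5.91^4) / (384 × (1.19 × 10¹¹) × 0.000538) = 0.006798 m = 6.798 mm
  B: delta = (5 × 18100 × 7^4) / (384 × (8.77 × 10¹⁰) × 0.000512) = 0.0126 m = 12.6 mm
12.6 mm > 6.798 mm, so B is larger.
Final answer: B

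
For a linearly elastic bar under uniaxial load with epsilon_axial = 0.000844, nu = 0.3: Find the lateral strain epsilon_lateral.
Model: a linearly elastic bar under uniaxial load, so epsilon_lateral = -nu·epsilon_axial.
Substitute:
  epsilon_lateral = -(0.3 × 0.000844)
  epsilon_lateral = -0.0002532
Final answer: epsilon_lateral = -0.0002532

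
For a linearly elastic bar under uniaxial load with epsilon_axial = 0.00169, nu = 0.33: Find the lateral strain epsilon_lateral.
Model: a linearly elastic bar under uniaxial load, so epsilon_lateral = -nu·epsilon_axial.
Substitute:
  epsilon_lateral = -(0.33 × 0.00169)
  epsilon_lateral = -0.0005577
Final answer: epsilon_lateral = -0.0005577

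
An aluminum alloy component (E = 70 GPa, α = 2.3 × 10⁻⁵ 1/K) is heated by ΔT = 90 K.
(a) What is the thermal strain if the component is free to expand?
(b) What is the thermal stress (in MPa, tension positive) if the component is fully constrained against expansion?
(a) Free thermal strain ε_th = α·ΔT = (2.3 × 10⁻⁵) × 90 = 0.00207
(b) Fully constrained, the expansion is suppressed, so σ = -E·α·ΔT. Convert E = 70 GPa = 7 × 10¹⁰ Pa.
  σ = -(7 × 10¹⁰) × (2.3 × 10⁻⁵) × 90 = -1.449 × 10⁸ Pa = -144.9 MPa (compressive)
Final answer: (a) ε_th = 0.00207, (b) σ = -144.9 MPa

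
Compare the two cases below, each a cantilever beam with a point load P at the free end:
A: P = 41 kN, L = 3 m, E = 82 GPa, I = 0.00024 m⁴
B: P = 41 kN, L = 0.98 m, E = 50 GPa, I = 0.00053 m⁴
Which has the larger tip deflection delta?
Model: a cantilever beam with a point load P at the free end, so delta = (P·L^3) / (3·E·I) (SI units).
  A: delta = (41000 × 3^3) / (3 × (8.2 × 10¹⁰) × 0.00024) = 0.01875 m = 18.75 mm
  B: delta = (41000 × 0.98^3) / (3 × (5 × 10¹⁰) × 0.00053) = 0.0004854 m = 0.4854 mm
18.75 mm > 0.4854 mm, so A is larger.
Final answer: A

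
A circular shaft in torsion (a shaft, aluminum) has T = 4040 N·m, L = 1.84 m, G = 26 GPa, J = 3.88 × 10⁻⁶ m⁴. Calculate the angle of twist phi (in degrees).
Model: a circular shaft in torsion, so phi = (T·L) / (G·J).
Convert to SI units:
  G = 26 GPa = 2.6 × 10¹⁰ Pa
Substitute:
  phi = (4040 × 1.84) / ((2.6 × 10¹⁰) × (3.88 × 10⁻⁶))
  phi = 0.07369 rad
Convert to degrees: phi = 0.07369 × 180/π = 4.222°
Final answer: phi = 4.222°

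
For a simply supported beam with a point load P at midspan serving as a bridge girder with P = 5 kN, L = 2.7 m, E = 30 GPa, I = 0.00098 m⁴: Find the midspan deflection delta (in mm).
Model: a simply supported beam with a point load P at midspan, so delta = (P·L^3) / (48·E·I).
Convert to SI units:
  P = 5 kN = 5000 N
  E = 30 GPa = 3 × 10¹⁰ Pa
Substitute:
  delta = (5000 × 2.7^3) / (48 × (3 × 10¹⁰) × 0.00098)
  delta = 6.974 × 10⁻⁵ m
Convert: delta = 6.974 × 10⁻⁵ m = 0.06974 mm
Final answer: delta = 0.06974 mm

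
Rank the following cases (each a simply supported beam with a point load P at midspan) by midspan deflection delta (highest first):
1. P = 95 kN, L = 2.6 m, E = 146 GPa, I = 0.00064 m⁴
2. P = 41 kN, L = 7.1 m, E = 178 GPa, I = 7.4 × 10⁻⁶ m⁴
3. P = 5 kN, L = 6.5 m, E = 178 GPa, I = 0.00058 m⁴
Model: a simply supported beam with a point load P at midspan, so delta = (P·L^3) / (48·E·I) (SI units).
  Case 1: delta = (95000 × 2.6^3) / (48 × (1.46 × 10¹¹) × 0.00064) = 0.0003723 m = 0.3723 mm
  Case 2: delta = (41000 × 7.1^3) / (48 × (1.78 × 10¹¹) × (7.4 × 10⁻⁶)) = 0.2321 m = 232.1 mm
  Case 3: delta = (5000 × 6.5^3) / (48 × (1.78 × 10¹¹) × 0.00058) = 0.0002771 m = 0.2771 mm
Ordering: 232.1 mm (case 2) > 0.3723 mm (case 1) > 0.2771 mm (case 3)
Final answer: 2, 1, 3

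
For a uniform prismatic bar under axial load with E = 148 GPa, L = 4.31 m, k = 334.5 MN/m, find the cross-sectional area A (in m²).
Model: a uniform prismatic bar under axial load, so k = (A·E) / L.
Solve for A: A = (k·L) / E.
Convert to SI units:
  E = 148 GPa = 1.48 × 10¹¹ Pa
  k = 334.5 MN/m = 3.345 × 10⁸ N/m
Substitute:
  A = ((3.345 × 10⁸) × 4.31) / (1.48 × 10¹¹)
  A = 0.009741 m²
Final answer: A = 0.009741 m²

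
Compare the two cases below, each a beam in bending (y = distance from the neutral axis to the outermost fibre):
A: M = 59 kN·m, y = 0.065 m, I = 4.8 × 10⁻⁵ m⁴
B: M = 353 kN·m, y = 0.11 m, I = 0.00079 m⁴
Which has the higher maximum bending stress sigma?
Model: a beam in bending (y = distance from the neutral axis to the outermost fibre), so sigma = (M·y) / I (SI units).
  A: sigma = (59000 × 0.065) / (4.8 × 10⁻⁵) = 7.99 × 10⁷ Pa = 79.9 MPa
  B: sigma = (353000 × 0.11) / 0.00079 = 4.915 × 10⁷ Pa = 49.15 MPa
79.9 MPa > 49.15 MPa, so A is larger.
Final answer: A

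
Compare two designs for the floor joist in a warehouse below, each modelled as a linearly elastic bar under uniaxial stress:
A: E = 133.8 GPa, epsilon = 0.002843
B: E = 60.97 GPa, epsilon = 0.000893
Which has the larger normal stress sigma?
Model: a linearly elastic bar under uniaxial stress, so sigma = E·epsilon (SI units).
  A: sigma = (1.338 × 10¹¹) × 0.002843 = 3.804 × 10⁸ Pa = 380.4 MPa
  B: sigma = (6.097 × 10¹⁰) × 0.000893 = 5.445 × 10⁷ Pa = 54.45 MPa
380.4 MPa > 54.45 MPa, so A is larger.
Final answer: A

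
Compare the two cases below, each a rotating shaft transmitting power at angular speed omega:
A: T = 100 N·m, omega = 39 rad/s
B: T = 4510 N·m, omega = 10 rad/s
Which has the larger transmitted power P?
Model: a rotating shaft transmitting power at angular speed omega, so P = T·omega (SI units).
  A: P = 100 × 39 = 3900 W = 3.9 kW
  B: P = 4510 × 10 = 45100 W = 45.1 kW
45.1 kW > 3.9 kW, so B is larger.
Final answer: B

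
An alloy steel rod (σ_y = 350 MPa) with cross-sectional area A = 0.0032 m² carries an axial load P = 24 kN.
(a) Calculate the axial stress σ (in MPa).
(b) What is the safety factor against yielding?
(a) Axial stress σ = P/A. Convert P = 24 kN = 24000 N.
  σ = 24000 / 0.0032 = 7.5 × 10⁶ Pa = 7.5 MPa
(b) Safety factor SF = σ_y/σ = 350 / 7.5 = 46.67
Final answer: (a) σ = 7.5 MPa, (b) SF = 46.67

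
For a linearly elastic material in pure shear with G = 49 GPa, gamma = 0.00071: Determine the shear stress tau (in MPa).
Model: a linearly elastic material in pure shear, so tau = G·gamma.
Convert to SI units:
  G = 49 GPa = 4.9 × 10¹⁰ Pa
Substitute:
  tau = (4.9 × 10¹⁰) × 0.00071
  tau = 3.479 × 10⁷ Pa
Convert: tau = 3.479 × 10⁷ Pa = 34.79 MPa
Final answer: tau = 34.79 MPa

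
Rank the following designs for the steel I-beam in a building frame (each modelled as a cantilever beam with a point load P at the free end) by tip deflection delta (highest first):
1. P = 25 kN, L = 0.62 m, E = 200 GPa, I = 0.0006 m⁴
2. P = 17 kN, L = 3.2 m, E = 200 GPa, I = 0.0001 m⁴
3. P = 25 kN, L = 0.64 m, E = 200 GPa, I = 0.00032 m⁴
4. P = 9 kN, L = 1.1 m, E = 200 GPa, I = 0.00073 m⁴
Model: a cantilever beam with a point load P at the free end, so delta = (P·L^3) / (3·E·I) (SI units).
  Case 1: delta = (25000 × 0.62^3) / (3 × (2 × 10¹¹) × 0.0006) = 1.655 × 10⁻⁵ m = 0.01655 mm
  Case 2: delta = (17000 × 3.2^3) / (3 × (2 × 10¹¹) × 0.0001) = 0.009284 m = 9.284 mm
  Case 3: delta = (25000 × 0.64^3) / (3 × (2 × 10¹¹) × 0.00032) = 3.413 × 10⁻⁵ m = 0.03413 mm
  Case 4: delta = (9000 × 1.1^3) / (3 × (2 × 10¹¹) × 0.00073) = 2.735 × 10⁻⁵ m = 0.02735 mm
Ordering: 9.284 mm (case 2) > 0.03413 mm (case 3) > 0.02735 mm (case 4) > 0.01655 mm (case 1)
Final answer: 2, 3, 4, 1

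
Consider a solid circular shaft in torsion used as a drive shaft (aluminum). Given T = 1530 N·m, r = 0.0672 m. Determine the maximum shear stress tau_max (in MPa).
Model: a solid circular shaft in torsion, so tau_max = (2·T) / (π·r^3).
Substitute:
  tau_max = (2 × 1530) / (π × 0.0672^3)
  tau_max = 3.21 × 10⁶ Pa
Convert: tau_max = 3.21 × 10⁶ Pa = 3.21 MPa
Final answer: tau_max = 3.21 MPa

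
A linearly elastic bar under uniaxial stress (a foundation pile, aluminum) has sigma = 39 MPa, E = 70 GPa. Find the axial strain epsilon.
Model: a linearly elastic bar under uniaxial stress, so epsilon = sigma / E.
Convert to SI units:
  sigma = 39 MPa = 3.9 × 10⁷ Pa
  E = 70 GPa = 7 × 10¹⁰ Pa
Substitute:
  epsilon = (3.9 × 10⁷) / (7 × 10¹⁰)
  epsilon = 0.0005571
Final answer: epsilon = 0.0005571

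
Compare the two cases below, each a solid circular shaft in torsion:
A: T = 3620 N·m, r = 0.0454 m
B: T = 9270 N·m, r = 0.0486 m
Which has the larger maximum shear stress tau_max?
Model: a solid circular shaft in torsion, so tau_max = (2·T) / (π·r^3) (SI units).
  A: tau_max = (2 × 3620) / (π × 0.0454^3) = 2.463 × 10⁷ Pa = 24.63 MPa
  B: tau_max = (2 × 9270) / (π × 0.0486^3) = 5.141 × 10⁷ Pa = 51.41 MPa
51.41 MPa > 24.63 MPa, so B is larger.
Final answer: B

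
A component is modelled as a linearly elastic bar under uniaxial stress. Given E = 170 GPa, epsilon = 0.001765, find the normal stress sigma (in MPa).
Model: a linearly elastic bar under uniaxial stress, so epsilon = sigma / E.
Solve for sigma: sigma = epsilon·E.
Convert to SI units:
  E = 170 GPa = 1.7 × 10¹¹ Pa
Substitute:
  sigma = 0.001765 × (1.7 × 10¹¹)
  sigma = 3 × 10⁸ Pa
Convert: sigma = 3 × 10⁸ Pa = 300 MPa
Final answer: sigma = 300 MPa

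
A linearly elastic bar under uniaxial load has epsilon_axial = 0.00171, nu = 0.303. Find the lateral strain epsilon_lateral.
Model: a linearly elastic bar under uniaxial load, so epsilon_lateral = -nu·epsilon_axial.
Substitute:
  epsilon_lateral = -(0.303 × 0.00171)
  epsilon_lateral = -0.0005181
Final answer: epsilon_lateral = -0.0005181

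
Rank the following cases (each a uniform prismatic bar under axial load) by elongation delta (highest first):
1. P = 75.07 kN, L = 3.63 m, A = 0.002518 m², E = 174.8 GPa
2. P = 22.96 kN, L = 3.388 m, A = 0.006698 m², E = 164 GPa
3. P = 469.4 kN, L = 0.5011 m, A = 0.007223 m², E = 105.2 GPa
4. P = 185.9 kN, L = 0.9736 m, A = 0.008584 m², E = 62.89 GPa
Model: a uniform prismatic bar under axial load, so delta = (P·L) / (A·E) (SI units).
  Case 1: delta = (75070 × 3.63) / (0.002518 × (1.748 × 10¹¹)) = 0.0006191 m = 0.6191 mm
  Case 2: delta = (22960 × 3.388) / (0.006698 × (1.64 × 10¹¹)) = 7.082 × 10⁻⁵ m = 0.07082 mm
  Case 3: delta = (469400 × 0.5011) / (0.007223 × (1.052 × 10¹¹)) = 0.0003096 m = 0.3096 mm
  Case 4: delta = (185900 × 0.9736) / (0.008584 × (6.289 × 10¹⁰)) = 0.0003353 m = 0.3353 mm
Ordering: 0.6191 mm (case 1) > 0.3353 mm (case 4) > 0.3096 mm (case 3) > 0.07082 mm (case 2)
Final answer: 1, 4, 3, 2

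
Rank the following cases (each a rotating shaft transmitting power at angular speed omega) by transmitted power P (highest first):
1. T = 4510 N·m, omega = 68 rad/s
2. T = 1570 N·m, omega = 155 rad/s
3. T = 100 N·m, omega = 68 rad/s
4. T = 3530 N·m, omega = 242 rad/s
Model: a rotating shaft transmitting power at angular speed omega, so P = T·omega (SI units).
  Case 1: P = 4510 × 68 = 306700 W = 306.7 kW
  Case 2: P = 1570 × 155 = 243400 W = 243.4 kW
  Case 3: P = 100 × 68 = 6800 W = 6.8 kW
  Case 4: P = 3530 × 242 = 854300 W = 854.3 kW
Ordering: 854.3 kW (case 4) > 306.7 kW (case 1) > 243.4 kW (case 2) > 6.8 kW (case 3)
Final answer: 4, 1, 2, 3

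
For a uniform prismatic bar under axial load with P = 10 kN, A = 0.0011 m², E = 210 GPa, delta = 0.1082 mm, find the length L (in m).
Model: a uniform prismatic bar under axial load, so delta = (P·L) / (A·E).
Solve for L: L = (delta·A·E) / P.
Convert to SI units:
  P = 10 kN = 10000 N
  E = 210 GPa = 2.1 × 10¹¹ Pa
  delta = 0.1082 mm = 0.0001082 m
Substitute:
  L = (0.0001082 × 0.0011 × (2.1 × 10¹¹)) / 10000
  L = 2.499 m
Final answer: L = 2.499 m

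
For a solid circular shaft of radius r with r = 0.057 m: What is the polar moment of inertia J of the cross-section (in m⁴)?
Model: a solid circular shaft of radius r, so J = (π·r^4) / 2.
Substitute:
  J = (π × 0.057^4) / 2
  J = 1.658 × 10⁻⁵ m⁴
Final answer: J = 1.658 × 10⁻⁵ m⁴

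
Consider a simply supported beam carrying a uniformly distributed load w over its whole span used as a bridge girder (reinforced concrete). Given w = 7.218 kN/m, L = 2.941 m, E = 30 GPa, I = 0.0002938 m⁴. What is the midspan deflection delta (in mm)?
Model: a simply supported beam carrying a uniformly distributed load w over its whole span, so delta = (5·w·L^4) / (384·E·I).
Convert to SI units:
  w = 7.218 kN/m = 7218 N/m
  E = 30 GPa = 3 × 10¹⁰ Pa
Substitute:
  delta = (5 × 7218 × 2.941^4) / (384 × (3 × 10¹⁰) × 0.0002938)
  delta = 0.0007977 m
Convert: delta = 0.0007977 m = 0.7977 mm
Final answer: delta = 0.7977 mm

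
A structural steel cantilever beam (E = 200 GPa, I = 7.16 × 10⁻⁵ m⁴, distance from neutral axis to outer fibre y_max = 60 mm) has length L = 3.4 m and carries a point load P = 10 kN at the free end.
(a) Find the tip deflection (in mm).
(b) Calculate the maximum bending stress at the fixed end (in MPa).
(a) Tip deflection of a cantilever with an end point load: δ = P·L^3 / (3·E·I). Convert P = 10 kN = 10000 N, E = 200 GPa = 2 × 10¹¹ Pa.
  δ = (10000 × 3.4^3) / (3 × (2 × 10¹¹) × (7.16 × 10⁻⁵)) = 0.009149 m = 9.149 mm
(b) Maximum bending moment at the fixed end: M = P·L = 10000 × 3.4 = 34000 N·m. Convert y_max = 60 mm = 0.06 m.
  σ = M·y_max / I = (34000 × 0.06) / (7.16 × 10⁻⁵) = 2.849 × 10⁷ Pa = 28.49 MPa
Final answer: (a) δ = 9.149 mm, (b) σ = 28.49 MPa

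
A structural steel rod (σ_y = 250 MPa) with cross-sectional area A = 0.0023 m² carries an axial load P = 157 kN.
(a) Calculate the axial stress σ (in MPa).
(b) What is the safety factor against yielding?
(a) Axial stress σ = P/A. Convert P = 157 kN = 157000 N.
  σ = 157000 / 0.0023 = 6.826 × 10⁷ Pa = 68.26 MPa
(b) Safety factor SF = σ_y/σ = 250 / 68.26 = 3.662
Final answer: (a) σ = 68.26 MPa, (b) SF = 3.662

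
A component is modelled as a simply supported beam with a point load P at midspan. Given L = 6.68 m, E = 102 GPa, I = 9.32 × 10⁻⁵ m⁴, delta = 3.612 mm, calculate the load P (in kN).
Model: a simply supported beam with a point load P at midspan, so delta = (P·L^3) / (48·E·I).
Solve for P: P = (48·delta·E·I) / L^3.
Convert to SI units:
  E = 102 GPa = 1.02 × 10¹¹ Pa
  delta = 3.612 mm = 0.003612 m
Substitute:
  P = (48 × 0.003612 × (1.02 × 10¹¹) × (9.32 × 10⁻⁵)) / 6.68^3
  P = 5529 N
Convert: P = 5529 N = 5.529 kN
Final answer: P = 5.529 kN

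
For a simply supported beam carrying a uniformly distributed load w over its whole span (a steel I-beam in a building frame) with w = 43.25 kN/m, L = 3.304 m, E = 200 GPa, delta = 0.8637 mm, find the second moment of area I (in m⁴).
Model: a simply supported beam carrying a uniformly distributed load w over its whole span, so delta = (5·w·L^4) / (384·E·I).
Solve for I: I = (5·w·L^4) / (384·delta·E).
Convert to SI units:
  w = 43.25 kN/m = 43250 N/m
  E = 200 GPa = 2 × 10¹¹ Pa
  delta = 0.8637 mm = 0.0008637 m
Substitute:
  I = (5 × 43250 × 3.304^4) / (384 × 0.0008637 × (2 × 10¹¹))
  I = 0.0003885 m⁴
Final answer: I = 0.0003885 m⁴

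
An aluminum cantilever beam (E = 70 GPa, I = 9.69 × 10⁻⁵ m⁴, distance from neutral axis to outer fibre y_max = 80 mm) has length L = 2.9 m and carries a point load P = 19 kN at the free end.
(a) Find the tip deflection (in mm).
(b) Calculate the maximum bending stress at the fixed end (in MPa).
(a) Tip deflection of a cantilever with an end point load: δ = P·L^3 / (3·E·I). Convert P = 19 kN = 19000 N, E = 70 GPa = 7 × 10¹⁰ Pa.
  δ = (19000 × 2.9^3) / (3 × (7 × 10¹⁰) × (9.69 × 10⁻⁵)) = 0.02277 m = 22.77 mm
(b) Maximum bending moment at the fixed end: M = P·L = 19000 × 2.9 = 55100 N·m. Convert y_max = 80 mm = 0.08 m.
  σ = M·y_max / I = (55100 × 0.08) / (9.69 × 10⁻⁵) = 4.549 × 10⁷ Pa = 45.49 MPa
Final answer: (a) δ = 22.77 mm, (b) σ = 45.49 MPa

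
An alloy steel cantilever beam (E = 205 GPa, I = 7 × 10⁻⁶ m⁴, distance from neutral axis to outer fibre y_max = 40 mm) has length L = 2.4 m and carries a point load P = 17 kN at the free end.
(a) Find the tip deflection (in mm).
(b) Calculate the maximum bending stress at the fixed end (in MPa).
(a) Tip deflection of a cantilever with an end point load: δ = P·L^3 / (3·E·I). Convert P = 17 kN = 17000 N, E = 205 GPa = 2.05 × 10¹¹ Pa.
  δ = (17000 × 2.4^3) / (3 × (2.05 × 10¹¹) × (7 × 10⁻⁶)) = 0.05459 m = 54.59 mm
(b) Maximum bending moment at the fixed end: M = P·L = 17000 × 2.4 = 40800 N·m. Convert y_max = 40 mm = 0.04 m.
  σ = M·y_max / I = (40800 × 0.04) / (7 × 10⁻⁶) = 2.331 × 10⁸ Pa = 233.1 MPa
Final answer: (a) δ = 54.59 mm, (b) σ = 233.1 MPa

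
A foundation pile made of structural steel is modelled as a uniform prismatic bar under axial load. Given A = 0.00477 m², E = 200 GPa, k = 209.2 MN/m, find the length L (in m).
Model: a uniform prismatic bar under axial load, so k = (A·E) / L.
Solve for L: L = (A·E) / k.
Convert to SI units:
  E = 200 GPa = 2 × 10¹¹ Pa
  k = 209.2 MN/m = 2.092 × 10⁸ N/m
Substitute:
  L = (0.00477 × (2 × 10¹¹)) / (2.092 × 10⁸)
  L = 4.56 m
Final answer: L = 4.56 m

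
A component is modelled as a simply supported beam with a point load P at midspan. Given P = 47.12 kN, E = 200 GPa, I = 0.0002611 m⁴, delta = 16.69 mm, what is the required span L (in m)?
Model: a simply supported beam with a point load P at midspan, so delta = (P·L^3) / (48·E·I).
Solve for L: L = ((48·delta·E·I) / P)^(1/3).
Convert to SI units:
  P = 47.12 kN = 47120 N
  E = 200 GPa = 2 × 10¹¹ Pa
  delta = 16.69 mm = 0.01669 m
Substitute:
  L = ((48 × 0.01669 × (2 × 10¹¹) × 0.0002611) / 47120)^(1/3)
  L = 9.611 m
Final answer: L = 9.611 m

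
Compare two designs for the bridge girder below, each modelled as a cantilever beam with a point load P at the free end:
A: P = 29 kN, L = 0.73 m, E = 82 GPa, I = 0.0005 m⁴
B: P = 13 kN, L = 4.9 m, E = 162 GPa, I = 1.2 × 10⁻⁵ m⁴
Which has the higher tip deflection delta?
Model: a cantilever beam with a point load P at the free end, so delta = (P·L^3) / (3·E·I) (SI units).
  A: delta = (29000 × 0.73^3) / (3 × (8.2 × 10¹⁰) × 0.0005) = 9.172 × 10⁻⁵ m = 0.09172 mm
  B: delta = (13000 × 4.9^3) / (3 × (1.62 × 10¹¹) × (1.2 × 10⁻⁵)) = 0.2622 m = 262.2 mm
262.2 mm > 0.09172 mm, so B is larger.
Final answer: B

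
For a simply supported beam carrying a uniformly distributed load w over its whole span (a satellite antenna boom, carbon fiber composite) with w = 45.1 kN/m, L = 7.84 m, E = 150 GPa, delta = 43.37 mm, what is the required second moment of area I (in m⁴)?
Model: a simply supported beam carrying a uniformly distributed load w over its whole span, so delta = (5·w·L^4) / (384·E·I).
Solve for I: I = (5·w·L^4) / (384·delta·E).
Convert to SI units:
  w = 45.1 kN/m = 45100 N/m
  E = 150 GPa = 1.5 × 10¹¹ Pa
  delta = 43.37 mm = 0.04337 m
Substitute:
  I = (5 × 45100 × 7.84^4) / (384 × 0.04337 × (1.5 × 10¹¹))
  I = 0.000341 m⁴
Final answer: I = 0.000341 m⁴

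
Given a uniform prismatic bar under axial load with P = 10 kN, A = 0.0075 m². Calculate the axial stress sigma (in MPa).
Model: a uniform prismatic bar under axial load, so sigma = P / A.
Convert to SI units:
  P = 10 kN = 10000 N
Substitute:
  sigma = 10000 / 0.0075
  sigma = 1.333 × 10⁶ Pa
Convert: sigma = 1.333 × 10⁶ Pa = 1.333 MPa
Final answer: sigma = 1.333 MPa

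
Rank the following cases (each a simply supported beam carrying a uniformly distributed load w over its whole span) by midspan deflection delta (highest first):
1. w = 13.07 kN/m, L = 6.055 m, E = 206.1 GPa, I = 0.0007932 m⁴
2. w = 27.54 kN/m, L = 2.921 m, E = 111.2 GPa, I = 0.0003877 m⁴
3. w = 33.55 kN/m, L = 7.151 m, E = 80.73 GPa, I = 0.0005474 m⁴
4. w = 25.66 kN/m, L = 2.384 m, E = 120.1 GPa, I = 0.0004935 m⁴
Model: a simply supported beam carrying a uniformly distributed load w over its whole span, so delta = (5·w·L^4) / (384·E·I) (SI units).
  Case 1: delta = (5 × 13070 × 6.055^4) / (384 × (2.061 × 10¹¹) × 0.0007932) = 0.001399 m = 1.399 mm
  Case 2: delta = (5 × 27540 × 2.921^4) / (384 × (1.112 × 10¹¹) × 0.0003877) = 0.0006055 m = 0.6055 mm
  Case 3: delta = (5 × 33550 × 7.151^4) / (384 × (8.073 × 10¹⁰) × 0.0005474) = 0.02585 m = 25.85 mm
  Case 4: delta = (5 × 25660 × 2.384^4) / (384 × (1.201 × 10¹¹) × 0.0004935) = 0.0001821 m = 0.1821 mm
Ordering: 25.85 mm (case 3) > 1.399 mm (case 1) > 0.6055 mm (case 2) > 0.1821 mm (case 4)
Final answer: 3, 1, 2, 4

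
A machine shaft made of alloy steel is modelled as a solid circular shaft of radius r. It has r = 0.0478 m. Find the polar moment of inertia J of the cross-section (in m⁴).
Model: a solid circular shaft of radius r, so J = (π·r^4) / 2.
Substitute:
  J = (π × 0.0478^4) / 2
  J = 8.2 × 10⁻⁶ m⁴
Final answer: J = 8.2 × 10⁻⁶ m⁴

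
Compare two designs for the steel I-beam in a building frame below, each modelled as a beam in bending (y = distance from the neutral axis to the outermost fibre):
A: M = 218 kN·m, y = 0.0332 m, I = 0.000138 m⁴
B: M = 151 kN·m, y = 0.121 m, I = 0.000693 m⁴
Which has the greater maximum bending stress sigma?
Model: a beam in bending (y = distance from the neutral axis to the outermost fibre), so sigma = (M·y) / I (SI units).
  A: sigma = (218000 × 0.0332) / 0.000138 = 5.245 × 10⁷ Pa = 52.45 MPa
  B: sigma = (151000 × 0.121) / 0.000693 = 2.637 × 10⁷ Pa = 26.37 MPa
52.45 MPa > 26.37 MPa, so A is larger.
Final answer: A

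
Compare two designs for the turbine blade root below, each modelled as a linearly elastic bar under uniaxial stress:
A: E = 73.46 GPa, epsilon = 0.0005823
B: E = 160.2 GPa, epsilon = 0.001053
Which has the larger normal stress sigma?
Model: a linearly elastic bar under uniaxial stress, so sigma = E·epsilon (SI units).
  A: sigma = (7.346 × 10¹⁰) × 0.0005823 = 4.278 × 10⁷ Pa = 42.78 MPa
  B: sigma = (1.602 × 10¹¹) × 0.001053 = 1.687 × 10⁸ Pa = 168.7 MPa
168.7 MPa > 42.78 MPa, so B is larger.
Final answer: B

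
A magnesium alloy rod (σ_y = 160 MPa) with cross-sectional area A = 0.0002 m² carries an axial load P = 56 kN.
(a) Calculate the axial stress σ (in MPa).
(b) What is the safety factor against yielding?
(a) Axial stress σ = P/A. Convert P = 56 kN = 56000 N.
  σ = 56000 / 0.0002 = 2.8 × 10⁸ Pa = 280 MPa
(b) Safety factor SF = σ_y/σ = 160 / 280 = 0.5714
Final answer: (a) σ = 280 MPa, (b) SF = 0.5714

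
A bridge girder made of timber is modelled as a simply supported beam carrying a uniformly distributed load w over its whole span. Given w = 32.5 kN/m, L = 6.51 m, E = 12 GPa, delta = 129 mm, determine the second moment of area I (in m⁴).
Model: a simply supported beam carrying a uniformly distributed load w over its whole span, so delta = (5·w·L^4) / (384·E·I).
Solve for I: I = (5·w·L^4) / (384·delta·E).
Convert to SI units:
  w = 32.5 kN/m = 32500 N/m
  E = 12 GPa = 1.2 × 10¹⁰ Pa
  delta = 129 mm = 0.129 m
Substitute:
  I = (5 × 32500 × 6.51^4) / (384 × 0.129 × (1.2 × 10¹⁰))
  I = 0.000491 m⁴
Final answer: I = 0.000491 m⁴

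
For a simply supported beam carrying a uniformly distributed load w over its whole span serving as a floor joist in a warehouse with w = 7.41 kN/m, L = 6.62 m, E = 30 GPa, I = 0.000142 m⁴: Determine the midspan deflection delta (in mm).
Model: a simply supported beam carrying a uniformly distributed load w over its whole span, so delta = (5·w·L^4) / (384·E·I).
Convert to SI units:
  w = 7.41 kN/m = 7410 N/m
  E = 30 GPa = 3 × 10¹⁰ Pa
Substitute:
  delta = (5 × 7410 × 6.62^4) / (384 × (3 × 10¹⁰) × 0.000142)
  delta = 0.0435 m
Convert: delta = 0.0435 m = 43.5 mm
Final answer: delta = 43.5 mm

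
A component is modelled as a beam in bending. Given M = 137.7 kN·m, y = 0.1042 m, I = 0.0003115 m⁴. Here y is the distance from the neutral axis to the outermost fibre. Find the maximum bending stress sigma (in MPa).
Model: a beam in bending, so sigma = (M·y) / I.
Convert to SI units:
  M = 137.7 kN·m = 137700 N·m
Substitute:
  sigma = (137700 × 0.1042) / 0.0003115
  sigma = 4.606 × 10⁷ Pa
Convert: sigma = 4.606 × 10⁷ Pa = 46.06 MPa
Final answer: sigma = 46.06 MPa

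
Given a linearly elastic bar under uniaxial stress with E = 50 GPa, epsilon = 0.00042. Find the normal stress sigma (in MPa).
Model: a linearly elastic bar under uniaxial stress, so sigma = E·epsilon.
Convert to SI units:
  E = 50 GPa = 5 × 10¹⁰ Pa
Substitute:
  sigma = (5 × 10¹⁰) × 0.00042
  sigma = 2.1 × 10⁷ Pa
Convert: sigma = 2.1 × 10⁷ Pa = 21 MPa
Final answer: sigma = 21 MPa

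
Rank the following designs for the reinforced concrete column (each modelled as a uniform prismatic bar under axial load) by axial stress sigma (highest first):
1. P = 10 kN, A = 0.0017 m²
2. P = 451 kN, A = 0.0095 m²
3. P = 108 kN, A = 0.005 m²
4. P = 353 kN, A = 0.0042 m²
Model: a uniform prismatic bar under axial load, so sigma = P / A (SI units).
  Case 1: sigma = 10000 / 0.0017 = 5.882 × 10⁶ Pa = 5.882 MPa
  Case 2: sigma = 451000 / 0.0095 = 4.747 × 10⁷ Pa = 47.47 MPa
  Case 3: sigma = 108000 / 0.005 = 2.16 × 10⁷ Pa = 21.6 MPa
  Case 4: sigma = 353000 / 0.0042 = 8.405 × 10⁷ Pa = 84.05 MPa
Ordering: 84.05 MPa (case 4) > 47.47 MPa (case 2) > 21.6 MPa (case 3) > 5.882 MPa (case 1)
Final answer: 4, 2, 3, 1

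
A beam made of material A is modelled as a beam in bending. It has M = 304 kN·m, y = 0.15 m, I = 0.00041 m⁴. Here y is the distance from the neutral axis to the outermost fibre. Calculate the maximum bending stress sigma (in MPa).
Model: a beam in bending, so sigma = (M·y) / I.
Convert to SI units:
  M = 304 kN·m = 304000 N·m
Substitute:
  sigma = (304000 × 0.15) / 0.00041
  sigma = 1.112 × 10⁸ Pa
Convert: sigma = 1.112 × 10⁸ Pa = 111.2 MPa
Final answer: sigma = 111.2 MPa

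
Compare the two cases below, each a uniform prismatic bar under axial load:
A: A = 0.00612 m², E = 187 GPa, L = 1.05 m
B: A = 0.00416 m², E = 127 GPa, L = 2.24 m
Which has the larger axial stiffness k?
Model: a uniform prismatic bar under axial load, so k = (A·E) / L (SI units).
  A: k = (0.00612 × (1.87 × 10¹¹)) / 1.05 = 1.09 × 10⁹ N/m = 1090 MN/m
  B: k = (0.00416 × (1.27 × 10¹¹)) / 2.24 = 2.359 × 10⁸ N/m = 235.9 MN/m
1090 MN/m > 235.9 MN/m, so A is larger.
Final answer: A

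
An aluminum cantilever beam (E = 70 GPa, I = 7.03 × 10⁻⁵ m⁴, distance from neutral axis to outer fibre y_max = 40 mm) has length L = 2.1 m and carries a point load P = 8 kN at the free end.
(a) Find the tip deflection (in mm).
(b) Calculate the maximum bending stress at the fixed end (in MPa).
(a) Tip deflection of a cantilever with an end point load: δ = P·L^3 / (3·E·I). Convert P = 8 kN = 8000 N, E = 70 GPa = 7 × 10¹⁰ Pa.
  δ = (8000 × 2.1^3) / (3 × (7 × 10¹⁰) × (7.03 × 10⁻⁵)) = 0.005018 m = 5.018 mm
(b) Maximum bending moment at the fixed end: M = P·L = 8000 × 2.1 = 16800 N·m. Convert y_max = 40 mm = 0.04 m.
  σ = M·y_max / I = (16800 × 0.04) / (7.03 × 10⁻⁵) = 9.559 × 10⁶ Pa = 9.559 MPa
Final answer: (a) δ = 5.018 mm, (b) σ = 9.559 MPa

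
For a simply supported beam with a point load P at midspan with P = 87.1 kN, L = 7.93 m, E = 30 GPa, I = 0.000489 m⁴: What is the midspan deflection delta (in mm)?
Model: a simply supported beam with a point load P at midspan, so delta = (P·L^3) / (48·E·I).
Convert to SI units:
  P = 87.1 kN = 87100 N
  E = 30 GPa = 3 × 10¹⁰ Pa
Substitute:
  delta = (87100 × 7.93^3) / (48 × (3 × 10¹⁰) × 0.000489)
  delta = 0.06168 m
Convert: delta = 0.06168 m = 61.68 mm
Final answer: delta = 61.68 mm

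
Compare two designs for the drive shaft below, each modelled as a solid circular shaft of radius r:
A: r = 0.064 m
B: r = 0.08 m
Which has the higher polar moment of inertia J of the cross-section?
Model: a solid circular shaft of radius r, so J = (π·r^4) / 2 (SI units).
  A: J = (π × 0.064^4) / 2 = 2.635 × 10⁻⁵ m⁴
  B: J = (π × 0.08^4) / 2 = 6.434 × 10⁻⁵ m⁴
6.434 × 10⁻⁵ m⁴ > 2.635 × 10⁻⁵ m⁴, so B is larger.
Final answer: B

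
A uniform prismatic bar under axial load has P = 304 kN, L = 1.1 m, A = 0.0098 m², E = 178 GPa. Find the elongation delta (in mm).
Model: a uniform prismatic bar under axial load, so delta = (P·L) / (A·E).
Convert to SI units:
  P = 304 kN = 304000 N
  E = 178 GPa = 1.78 × 10¹¹ Pa
Substitute:
  delta = (304000 × 1.1) / (0.0098 × (1.78 × 10¹¹))
  delta = 0.0001917 m
Convert: delta = 0.0001917 m = 0.1917 mm
Final answer: delta = 0.1917 mm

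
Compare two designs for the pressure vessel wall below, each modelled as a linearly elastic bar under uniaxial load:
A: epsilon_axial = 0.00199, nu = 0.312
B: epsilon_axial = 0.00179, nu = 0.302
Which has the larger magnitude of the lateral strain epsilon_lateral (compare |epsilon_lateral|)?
Model: a linearly elastic bar under uniaxial load, so epsilon_lateral = -nu·epsilon_axial (SI units).
  A: epsilon_lateral = -(0.312 × 0.00199) = -0.0006209
  B: epsilon_lateral = -(0.302 × 0.00179) = -0.0005406
|epsilon_lateral|: A = 0.0006209, B = 0.0005406, so A is larger in magnitude.
Final answer: A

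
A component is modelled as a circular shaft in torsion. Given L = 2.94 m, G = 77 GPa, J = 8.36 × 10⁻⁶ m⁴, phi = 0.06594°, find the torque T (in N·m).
Model: a circular shaft in torsion, so phi = (T·L) / (G·J).
Solve for T: T = (phi·G·J) / L.
Convert to SI units:
  G = 77 GPa = 7.7 × 10¹⁰ Pa
  phi = 0.06594° = 0.001151 rad
Substitute:
  T = (0.001151 × (7.7 × 10¹⁰) × (8.36 × 10⁻⁶)) / 2.94
  T = 252 N·m
Final answer: T = 252 N·m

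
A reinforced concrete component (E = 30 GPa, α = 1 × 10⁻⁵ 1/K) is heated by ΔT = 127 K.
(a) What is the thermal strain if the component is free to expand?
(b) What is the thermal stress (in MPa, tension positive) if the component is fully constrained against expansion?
(a) Free thermal strain ε_th = α·ΔT = (1 × 10⁻⁵) × 127 = 0.00127
(b) Fully constrained, the expansion is suppressed, so σ = -E·α·ΔT. Convert E = 30 GPa = 3 × 10¹⁰ Pa.
  σ = -(3 × 10¹⁰) × (1 × 10⁻⁵) × 127 = -3.81 × 10⁷ Pa = -38.1 MPa (compressive)
Final answer: (a) ε_th = 0.00127, (b) σ = -38.1 MPa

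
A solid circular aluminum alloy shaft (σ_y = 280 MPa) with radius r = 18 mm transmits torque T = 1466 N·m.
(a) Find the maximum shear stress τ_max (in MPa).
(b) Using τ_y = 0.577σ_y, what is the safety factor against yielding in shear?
(a) For a solid circular shaft, τ_max = T·r/J with J = π·r^4/2, i.e. τ_max = 2·T / (π·r^3). Convert r = 18 mm = 0.018 m.
  τ_max = (2 × 1466) / (π × 0.018^3) = 1.6 × 10⁸ Pa = 160 MPa
(b) τ_y = 0.577 × 280 = 161.56 MPa
  SF = τ_y/τ_max = 161.56 / 160 = 1.01
Final answer: (a) τ_max = 160 MPa, (b) SF = 1.01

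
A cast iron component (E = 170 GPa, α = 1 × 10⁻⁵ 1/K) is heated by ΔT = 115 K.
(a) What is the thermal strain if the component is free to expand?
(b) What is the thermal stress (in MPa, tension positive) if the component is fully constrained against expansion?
(a) Free thermal strain ε_th = α·ΔT = (1 × 10⁻⁵) × 115 = 0.00115
(b) Fully constrained, the expansion is suppressed, so σ = -E·α·ΔT. Convert E = 170 GPa = 1.7 × 10¹¹ Pa.
  σ = -(1.7 × 10¹¹) × (1 × 10⁻⁵) × 115 = -1.955 × 10⁸ Pa = -195.5 MPa (compressive)
Final answer: (a) ε_th = 0.00115, (b) σ = -195.5 MPa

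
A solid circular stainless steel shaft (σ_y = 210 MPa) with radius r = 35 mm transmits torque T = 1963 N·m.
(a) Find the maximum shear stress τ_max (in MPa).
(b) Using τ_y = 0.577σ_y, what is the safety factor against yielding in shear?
(a) For a solid circular shaft, τ_max = T·r/J with J = π·r^4/2, i.e. τ_max = 2·T / (π·r^3). Convert r = 35 mm = 0.035 m.
  τ_max = (2 × 1963) / (π × 0.035^3) = 2.915 × 10⁷ Pa = 29.15 MPa
(b) τ_y = 0.577 × 210 = 121.17 MPa
  SF = τ_y/τ_max = 121.17 / 29.15 = 4.157
Final answer: (a) τ_max = 29.15 MPa, (b) SF = 4.157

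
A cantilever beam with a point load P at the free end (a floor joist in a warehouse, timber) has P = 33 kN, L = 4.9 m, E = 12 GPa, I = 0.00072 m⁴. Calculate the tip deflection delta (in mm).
Model: a cantilever beam with a point load P at the free end, so delta = (P·L^3) / (3·E·I).
Convert to SI units:
  P = 33 kN = 33000 N
  E = 12 GPa = 1.2 × 10¹⁰ Pa
Substitute:
  delta = (33000 × 4.9^3) / (3 × (1.2 × 10¹⁰) × 0.00072)
  delta = 0.1498 m
Convert: delta = 0.1498 m = 149.8 mm
Final answer: delta = 149.8 mm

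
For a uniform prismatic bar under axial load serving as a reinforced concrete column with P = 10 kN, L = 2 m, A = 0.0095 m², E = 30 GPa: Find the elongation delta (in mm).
Model: a uniform prismatic bar under axial load, so delta = (P·L) / (A·E).
Convert to SI units:
  P = 10 kN = 10000 N
  E = 30 GPa = 3 × 10¹⁰ Pa
Substitute:
  delta = (10000 × 2) / (0.0095 × (3 × 10¹⁰))
  delta = 7.018 × 10⁻⁵ m
Convert: delta = 7.018 × 10⁻⁵ m = 0.07018 mm
Final answer: delta = 0.07018 mm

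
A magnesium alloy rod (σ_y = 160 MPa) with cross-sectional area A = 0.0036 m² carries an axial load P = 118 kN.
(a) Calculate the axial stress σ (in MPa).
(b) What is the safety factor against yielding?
(a) Axial stress σ = P/A. Convert P = 118 kN = 118000 N.
  σ = 118000 / 0.0036 = 3.278 × 10⁷ Pa = 32.78 MPa
(b) Safety factor SF = σ_y/σ = 160 / 32.78 = 4.881
Final answer: (a) σ = 32.78 MPa, (b) SF = 4.881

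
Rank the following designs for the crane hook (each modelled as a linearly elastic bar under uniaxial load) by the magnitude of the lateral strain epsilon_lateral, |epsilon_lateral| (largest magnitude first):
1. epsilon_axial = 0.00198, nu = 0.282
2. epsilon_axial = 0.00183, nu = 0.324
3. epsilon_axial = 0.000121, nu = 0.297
Model: a linearly elastic bar under uniaxial load, so epsilon_lateral = -nu·epsilon_axial (SI units).
  Case 1: epsilon_lateral = -(0.282 × 0.00198) = -0.0005584
  Case 2: epsilon_lateral = -(0.324 × 0.00183) = -0.0005929
  Case 3: epsilon_lateral = -(0.297 × 0.000121) = -3.594 × 10⁻⁵
Ordering by |epsilon_lateral|: 0.0005929 (case 2) > 0.0005584 (case 1) > 3.594 × 10⁻⁵ (case 3)
Final answer: 2, 1, 3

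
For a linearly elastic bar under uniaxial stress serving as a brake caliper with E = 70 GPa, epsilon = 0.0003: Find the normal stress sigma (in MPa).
Model: a linearly elastic bar under uniaxial stress, so sigma = E·epsilon.
Convert to SI units:
  E = 70 GPa = 7 × 10¹⁰ Pa
Substitute:
  sigma = (7 × 10¹⁰) × 0.0003
  sigma = 2.1 × 10⁷ Pa
Convert: sigma = 2.1 × 10⁷ Pa = 21 MPa
Final answer: sigma = 21 MPa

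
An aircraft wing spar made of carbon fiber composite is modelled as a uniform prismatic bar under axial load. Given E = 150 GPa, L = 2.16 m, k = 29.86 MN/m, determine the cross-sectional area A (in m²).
Model: a uniform prismatic bar under axial load, so k = (A·E) / L.
Solve for A: A = (k·L) / E.
Convert to SI units:
  E = 150 GPa = 1.5 × 10¹¹ Pa
  k = 29.86 MN/m = 2.986 × 10⁷ N/m
Substitute:
  A = ((2.986 × 10⁷) × 2.16) / (1.5 × 10¹¹)
  A = 0.00043 m²
Final answer: A = 0.00043 m²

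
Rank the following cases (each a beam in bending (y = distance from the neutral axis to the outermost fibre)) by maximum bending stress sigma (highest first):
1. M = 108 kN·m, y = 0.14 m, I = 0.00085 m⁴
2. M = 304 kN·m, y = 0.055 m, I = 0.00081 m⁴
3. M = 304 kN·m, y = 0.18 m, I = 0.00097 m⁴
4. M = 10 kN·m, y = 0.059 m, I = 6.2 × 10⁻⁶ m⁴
Model: a beam in bending (y = distance from the neutral axis to the outermost fibre), so sigma = (M·y) / I (SI units).
  Case 1: sigma = (108000 × 0.14) / 0.00085 = 1.779 × 10⁷ Pa = 17.79 MPa
  Case 2: sigma = (304000 × 0.055) / 0.00081 = 2.064 × 10⁷ Pa = 20.64 MPa
  Case 3: sigma = (304000 × 0.18) / 0.00097 = 5.641 × 10⁷ Pa = 56.41 MPa
  Case 4: sigma = (10000 × 0.059) / (6.2 × 10⁻⁶) = 9.516 × 10⁷ Pa = 95.16 MPa
Ordering: 95.16 MPa (case 4) > 56.41 MPa (case 3) > 20.64 MPa (case 2) > 17.79 MPa (case 1)
Final answer: 4, 3, 2, 1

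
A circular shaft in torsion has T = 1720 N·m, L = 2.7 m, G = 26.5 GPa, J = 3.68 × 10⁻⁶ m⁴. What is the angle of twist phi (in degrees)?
Model: a circular shaft in torsion, so phi = (T·L) / (G·J).
Convert to SI units:
  G = 26.5 GPa = 2.65 × 10¹⁰ Pa
Substitute:
  phi = (1720 × 2.7) / ((2.65 × 10¹⁰) × (3.68 × 10⁻⁶))
  phi = 0.04762 rad
Convert to degrees: phi = 0.04762 × 180/π = 2.728°
Final answer: phi = 2.728°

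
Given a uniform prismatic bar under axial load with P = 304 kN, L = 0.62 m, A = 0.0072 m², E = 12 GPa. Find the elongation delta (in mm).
Model: a uniform prismatic bar under axial load, so delta = (P·L) / (A·E).
Convert to SI units:
  P = 304 kN = 304000 N
  E = 12 GPa = 1.2 × 10¹⁰ Pa
Substitute:
  delta = (304000 × 0.62) / (0.0072 × (1.2 × 10¹⁰))
  delta = 0.002181 m
Convert: delta = 0.002181 m = 2.181 mm
Final answer: delta = 2.181 mm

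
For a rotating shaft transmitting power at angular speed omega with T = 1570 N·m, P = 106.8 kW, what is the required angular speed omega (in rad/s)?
Model: a rotating shaft transmitting power at angular speed omega, so P = T·omega.
Solve for omega: omega = P / T.
Convert to SI units:
  P = 106.8 kW = 106800 W
Substitute:
  omega = 106800 / 1570
  omega = 68.03 rad/s
Final answer: omega = 68.03 rad/s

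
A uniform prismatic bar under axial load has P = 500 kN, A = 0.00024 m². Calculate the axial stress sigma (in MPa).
Model: a uniform prismatic bar under axial load, so sigma = P / A.
Convert to SI units:
  P = 500 kN = 500000 N
Substitute:
  sigma = 500000 / 0.00024
  sigma = 2.083 × 10⁹ Pa
Convert: sigma = 2.083 × 10⁹ Pa = 2083 MPa
Final answer: sigma = 2083 MPa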